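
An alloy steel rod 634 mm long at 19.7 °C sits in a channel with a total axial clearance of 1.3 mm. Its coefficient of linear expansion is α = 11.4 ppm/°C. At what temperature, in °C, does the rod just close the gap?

α·L₀·ΔT = 1.3 mm ⇒ ΔT = 1.3 / (11.4×10⁻⁶ × 634.0) = 179.9 K.
T = 19.7 + 179.9 = 199.6 °C.

200 °C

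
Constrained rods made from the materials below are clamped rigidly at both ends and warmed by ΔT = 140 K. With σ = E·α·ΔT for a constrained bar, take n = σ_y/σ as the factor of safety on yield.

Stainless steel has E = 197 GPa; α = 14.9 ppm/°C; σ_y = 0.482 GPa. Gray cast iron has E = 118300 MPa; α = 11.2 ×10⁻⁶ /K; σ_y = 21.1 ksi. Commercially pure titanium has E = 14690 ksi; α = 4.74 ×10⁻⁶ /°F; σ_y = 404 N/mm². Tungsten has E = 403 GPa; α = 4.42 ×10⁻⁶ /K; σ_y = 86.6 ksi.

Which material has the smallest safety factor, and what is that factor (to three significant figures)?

gray cast iron, n = 0.784

Per material, after unit conversion:
  stainless steel: E = 197.0, α = 14.9, σ_y = 482.0 → σ = 411 MPa, n = 1.17
  gray cast iron: E = 118.3, α = 11.2, σ_y = 145.5 → σ = 185 MPa, n = 0.784
  commercially pure titanium: E = 101.3, α = 8.53, σ_y = 404.0 → σ = 121 MPa, n = 3.34
  tungsten: E = 403.0, α = 4.42, σ_y = 597.1 → σ = 249 MPa, n = 2.39
Smallest n: gray cast iron with n = 0.784.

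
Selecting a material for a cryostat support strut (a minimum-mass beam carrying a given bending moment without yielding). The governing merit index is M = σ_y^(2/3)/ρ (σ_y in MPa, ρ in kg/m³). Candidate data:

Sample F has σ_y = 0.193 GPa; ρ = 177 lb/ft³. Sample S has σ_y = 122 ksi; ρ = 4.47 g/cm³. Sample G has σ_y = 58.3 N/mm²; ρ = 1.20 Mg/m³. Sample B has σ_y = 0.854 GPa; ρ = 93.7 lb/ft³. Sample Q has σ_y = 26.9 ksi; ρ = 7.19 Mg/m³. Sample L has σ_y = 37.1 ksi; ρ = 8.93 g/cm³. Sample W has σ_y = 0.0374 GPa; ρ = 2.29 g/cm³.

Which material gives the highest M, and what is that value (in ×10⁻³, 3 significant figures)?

Convert each candidate to consistent units, then evaluate M:
  sample F: σ_y = 193.0 MPa, ρ = 2835 kg/m³
  sample S: σ_y = 841.2 MPa, ρ = 4470 kg/m³
  sample G: σ_y = 58.30 MPa, ρ = 1200 kg/m³
  sample B: σ_y = 854.0 MPa, ρ = 1501 kg/m³
  sample Q: σ_y = 185.5 MPa, ρ = 7190 kg/m³
  sample L: σ_y = 255.8 MPa, ρ = 8930 kg/m³
  sample W: σ_y = 37.40 MPa, ρ = 2290 kg/m³
  sample B: M = 60.0×10⁻³
  sample S: M = 19.9×10⁻³
  sample G: M = 12.5×10⁻³
  sample F: M = 11.8×10⁻³
  sample W: M = 4.88×10⁻³
  sample Q: M = 4.52×10⁻³
  sample L: M = 4.51×10⁻³
Sample B ranks first.

sample B, M = 60.0×10⁻³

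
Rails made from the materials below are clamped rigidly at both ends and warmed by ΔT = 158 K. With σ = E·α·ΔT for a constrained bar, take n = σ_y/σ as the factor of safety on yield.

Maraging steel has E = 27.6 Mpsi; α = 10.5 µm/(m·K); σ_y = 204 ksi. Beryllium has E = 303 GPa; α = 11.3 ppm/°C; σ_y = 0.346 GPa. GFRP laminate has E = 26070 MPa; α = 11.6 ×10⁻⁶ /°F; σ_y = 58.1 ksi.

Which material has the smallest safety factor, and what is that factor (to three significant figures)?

Per material, after unit conversion:
  maraging steel: E = 190.3, α = 10.5, σ_y = 1407 → σ = 316 MPa, n = 4.46
  beryllium: E = 303.0, α = 11.3, σ_y = 346.0 → σ = 541 MPa, n = 0.640
  GFRP laminate: E = 26.07, α = 20.9, σ_y = 400.6 → σ = 86.0 MPa, n = 4.66
Smallest n: beryllium with n = 0.640.

beryllium, n = 0.640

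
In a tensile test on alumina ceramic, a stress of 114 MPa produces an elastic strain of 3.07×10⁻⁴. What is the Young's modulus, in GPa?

E = σ/ε = 114 MPa / 3.07×10⁻⁴ = 371300 MPa = 371 GPa.

371 GPa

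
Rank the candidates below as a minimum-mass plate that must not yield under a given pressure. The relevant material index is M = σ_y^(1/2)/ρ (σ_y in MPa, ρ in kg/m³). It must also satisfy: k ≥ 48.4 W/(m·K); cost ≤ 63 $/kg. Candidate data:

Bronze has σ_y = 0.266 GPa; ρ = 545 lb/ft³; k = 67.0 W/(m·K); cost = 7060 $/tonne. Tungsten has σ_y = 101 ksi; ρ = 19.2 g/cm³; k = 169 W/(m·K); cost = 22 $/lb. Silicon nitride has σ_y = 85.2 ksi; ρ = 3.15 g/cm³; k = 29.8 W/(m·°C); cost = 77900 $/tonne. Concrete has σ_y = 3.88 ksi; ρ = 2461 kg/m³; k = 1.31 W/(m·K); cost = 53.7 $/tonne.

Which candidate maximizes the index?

bronze

Screen on constraints: k ≥ 48.4 W/(m·K); cost ≤ 63 $/kg. Survivors: bronze, tungsten.
After converting to SI:
  bronze: σ_y = 266.0 MPa, ρ = 8730 kg/m³
  tungsten: σ_y = 696.4 MPa, ρ = 19200 kg/m³
  bronze: M = 1.87×10⁻³
  tungsten: M = 1.37×10⁻³
Bronze ranks first.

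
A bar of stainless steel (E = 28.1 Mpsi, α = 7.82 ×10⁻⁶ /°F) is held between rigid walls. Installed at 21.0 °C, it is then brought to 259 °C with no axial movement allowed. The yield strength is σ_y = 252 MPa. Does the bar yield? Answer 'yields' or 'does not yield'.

E = 28.1 Mpsi = 193.7 GPa.
α = 7.82×10⁻⁶/°F × 9/5 = 14.1×10⁻⁶/K.
ΔT = 238.0 K. Constrained thermal stress σ = E·α·ΔT = 193.7×10³ MPa × 14.1×10⁻⁶ × 238.0 = 649 MPa (compressive).
Compare to σ_y = 252 MPa: σ ≥ σ_y, so it yields.

yields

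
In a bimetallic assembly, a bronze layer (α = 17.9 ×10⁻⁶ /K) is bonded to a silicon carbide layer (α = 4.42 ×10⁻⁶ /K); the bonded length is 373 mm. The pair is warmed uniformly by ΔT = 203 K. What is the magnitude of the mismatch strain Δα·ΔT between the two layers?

Δα = |17.9 − 4.42|×10⁻⁶/K = 13.5×10⁻⁶/K.
Mismatch strain = Δα·ΔT = 13.5×10⁻⁶ × 203.0 = 2.74×10⁻³.

2.74×10⁻³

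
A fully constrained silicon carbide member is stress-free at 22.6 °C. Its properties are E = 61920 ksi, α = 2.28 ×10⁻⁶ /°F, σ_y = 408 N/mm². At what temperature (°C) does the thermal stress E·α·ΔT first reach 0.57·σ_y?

E = 61920 ksi = 426.9 GPa.
α = 2.28×10⁻⁶/°F × 9/5 = 4.10×10⁻⁶/K.
σ_y = 408 N/mm² = 408.0 MPa.
E·α·ΔT = 232.6 MPa ⇒ ΔT = 232.6 / (426.9×10³ × 4.10×10⁻⁶) = 132.7 K.
T = 22.6 + 132.7 = 155.3 °C.

155 °C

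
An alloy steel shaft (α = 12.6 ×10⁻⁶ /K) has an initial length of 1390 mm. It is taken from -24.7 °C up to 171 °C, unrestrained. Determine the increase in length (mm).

ΔT = 171 − (-24.7) = 195.7 K.
ΔL = α·L₀·ΔT = 12.6×10⁻⁶ × 1390 mm × 195.7 K = 3.43 mm.

3.43 mm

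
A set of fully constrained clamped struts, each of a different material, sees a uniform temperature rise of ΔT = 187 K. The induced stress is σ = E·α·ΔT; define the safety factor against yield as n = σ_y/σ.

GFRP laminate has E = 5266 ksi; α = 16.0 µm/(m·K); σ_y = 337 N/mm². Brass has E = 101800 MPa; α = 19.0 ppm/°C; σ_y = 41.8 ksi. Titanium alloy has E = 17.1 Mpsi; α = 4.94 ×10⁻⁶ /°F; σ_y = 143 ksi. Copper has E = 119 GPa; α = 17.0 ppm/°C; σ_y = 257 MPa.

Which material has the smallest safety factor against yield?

copper

In consistent units (E in GPa, α in ×10⁻⁶/K, σ_y in MPa):
  GFRP laminate: E = 36.31, α = 16.0, σ_y = 337.0 → σ = 109 MPa, n = 3.10
  brass: E = 101.8, α = 19.0, σ_y = 288.2 → σ = 362 MPa, n = 0.797
  titanium alloy: E = 117.9, α = 8.89, σ_y = 986.0 → σ = 196 MPa, n = 5.03
  copper: E = 119.0, α = 17.0, σ_y = 257.0 → σ = 378 MPa, n = 0.679
Copper has the lowest safety factor, n = 0.679.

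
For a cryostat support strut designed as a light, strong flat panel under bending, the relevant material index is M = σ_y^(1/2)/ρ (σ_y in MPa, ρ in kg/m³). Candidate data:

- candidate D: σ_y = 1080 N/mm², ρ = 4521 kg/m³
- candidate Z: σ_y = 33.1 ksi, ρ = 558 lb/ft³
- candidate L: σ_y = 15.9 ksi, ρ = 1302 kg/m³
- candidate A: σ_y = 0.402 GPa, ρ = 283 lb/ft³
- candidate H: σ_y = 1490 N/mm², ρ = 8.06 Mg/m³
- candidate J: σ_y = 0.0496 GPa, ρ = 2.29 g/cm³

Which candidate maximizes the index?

candidate L

In SI units:
  candidate D: σ_y = 1080 MPa, ρ = 4521 kg/m³
  candidate Z: σ_y = 228.2 MPa, ρ = 8938 kg/m³
  candidate L: σ_y = 109.6 MPa, ρ = 1302 kg/m³
  candidate A: σ_y = 402.0 MPa, ρ = 4533 kg/m³
  candidate H: σ_y = 1490 MPa, ρ = 8060 kg/m³
  candidate J: σ_y = 49.60 MPa, ρ = 2290 kg/m³
  candidate L: M = 8.04×10⁻³
  candidate D: M = 7.27×10⁻³
  candidate H: M = 4.79×10⁻³
  candidate A: M = 4.42×10⁻³
  candidate J: M = 3.08×10⁻³
  candidate Z: M = 1.69×10⁻³
Highest index: candidate L.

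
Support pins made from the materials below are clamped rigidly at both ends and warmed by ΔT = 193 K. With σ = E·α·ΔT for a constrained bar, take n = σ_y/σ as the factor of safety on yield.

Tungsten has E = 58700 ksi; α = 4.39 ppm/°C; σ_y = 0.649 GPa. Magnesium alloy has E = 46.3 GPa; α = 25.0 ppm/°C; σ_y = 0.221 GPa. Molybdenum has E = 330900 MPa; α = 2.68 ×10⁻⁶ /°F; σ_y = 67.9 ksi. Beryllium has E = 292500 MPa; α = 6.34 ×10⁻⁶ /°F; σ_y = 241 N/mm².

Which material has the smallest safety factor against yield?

beryllium

In consistent units (E in GPa, α in ×10⁻⁶/K, σ_y in MPa):
  tungsten: E = 404.7, α = 4.39, σ_y = 649.0 → σ = 343 MPa, n = 1.89
  magnesium alloy: E = 46.30, α = 25.0, σ_y = 221.0 → σ = 223 MPa, n = 0.989
  molybdenum: E = 330.9, α = 4.82, σ_y = 468.2 → σ = 308 MPa, n = 1.52
  beryllium: E = 292.5, α = 11.4, σ_y = 241.0 → σ = 644 MPa, n = 0.374
Smallest n: beryllium with n = 0.374.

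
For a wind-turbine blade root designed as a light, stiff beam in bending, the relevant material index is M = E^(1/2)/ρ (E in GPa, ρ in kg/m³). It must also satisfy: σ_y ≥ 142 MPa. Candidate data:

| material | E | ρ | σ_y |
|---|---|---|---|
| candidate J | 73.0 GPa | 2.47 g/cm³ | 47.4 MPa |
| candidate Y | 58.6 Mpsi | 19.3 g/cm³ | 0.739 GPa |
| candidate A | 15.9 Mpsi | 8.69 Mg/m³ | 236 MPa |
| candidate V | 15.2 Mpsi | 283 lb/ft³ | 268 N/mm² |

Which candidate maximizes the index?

candidate V

Screen on constraints: σ_y ≥ 142 MPa. Survivors: candidate Y, candidate A, candidate V.
After converting to SI:
  candidate Y: E = 404.0 GPa, ρ = 19300 kg/m³
  candidate A: E = 109.6 GPa, ρ = 8690 kg/m³
  candidate V: E = 104.8 GPa, ρ = 4533 kg/m³
  candidate V: M = 2.26×10⁻³
  candidate A: M = 1.20×10⁻³
  candidate Y: M = 1.04×10⁻³
The maximum is for candidate V.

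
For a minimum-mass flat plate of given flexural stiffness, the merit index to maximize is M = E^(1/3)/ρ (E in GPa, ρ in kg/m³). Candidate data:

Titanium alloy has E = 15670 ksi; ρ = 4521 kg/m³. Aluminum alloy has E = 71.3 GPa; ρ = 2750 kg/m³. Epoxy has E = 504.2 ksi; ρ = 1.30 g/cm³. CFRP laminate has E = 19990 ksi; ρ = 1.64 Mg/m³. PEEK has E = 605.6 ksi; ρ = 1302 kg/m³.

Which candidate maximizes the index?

Convert each candidate to consistent units, then evaluate M:
  titanium alloy: E = 108.0 GPa, ρ = 4521 kg/m³
  aluminum alloy: E = 71.30 GPa, ρ = 2750 kg/m³
  epoxy: E = 3.476 GPa, ρ = 1300 kg/m³
  CFRP laminate: E = 137.8 GPa, ρ = 1640 kg/m³
  PEEK: E = 4.175 GPa, ρ = 1302 kg/m³
  CFRP laminate: M = 3.15×10⁻³
  aluminum alloy: M = 1.51×10⁻³
  PEEK: M = 1.24×10⁻³
  epoxy: M = 1.17×10⁻³
  titanium alloy: M = 1.05×10⁻³
The maximum is for CFRP laminate.

CFRP laminate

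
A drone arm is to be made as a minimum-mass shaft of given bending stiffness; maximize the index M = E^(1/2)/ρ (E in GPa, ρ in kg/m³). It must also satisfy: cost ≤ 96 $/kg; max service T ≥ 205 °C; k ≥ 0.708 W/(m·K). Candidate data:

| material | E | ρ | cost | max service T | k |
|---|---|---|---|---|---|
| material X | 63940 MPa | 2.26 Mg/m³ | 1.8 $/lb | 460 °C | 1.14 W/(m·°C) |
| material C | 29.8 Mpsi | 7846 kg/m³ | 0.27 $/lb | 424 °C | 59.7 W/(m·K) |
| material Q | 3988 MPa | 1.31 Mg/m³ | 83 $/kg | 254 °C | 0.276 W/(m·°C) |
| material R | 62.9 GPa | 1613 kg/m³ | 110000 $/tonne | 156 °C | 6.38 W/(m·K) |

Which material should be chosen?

Screen on constraints: cost ≤ 96 $/kg; max service T ≥ 205 °C; k ≥ 0.708 W/(m·K). Survivors: material X, material C.
Convert each candidate to consistent units, then evaluate M:
  material X: E = 63.94 GPa, ρ = 2260 kg/m³
  material C: E = 205.5 GPa, ρ = 7846 kg/m³
  material X: M = 3.54×10⁻³
  material C: M = 1.83×10⁻³
Highest index: material X.

material X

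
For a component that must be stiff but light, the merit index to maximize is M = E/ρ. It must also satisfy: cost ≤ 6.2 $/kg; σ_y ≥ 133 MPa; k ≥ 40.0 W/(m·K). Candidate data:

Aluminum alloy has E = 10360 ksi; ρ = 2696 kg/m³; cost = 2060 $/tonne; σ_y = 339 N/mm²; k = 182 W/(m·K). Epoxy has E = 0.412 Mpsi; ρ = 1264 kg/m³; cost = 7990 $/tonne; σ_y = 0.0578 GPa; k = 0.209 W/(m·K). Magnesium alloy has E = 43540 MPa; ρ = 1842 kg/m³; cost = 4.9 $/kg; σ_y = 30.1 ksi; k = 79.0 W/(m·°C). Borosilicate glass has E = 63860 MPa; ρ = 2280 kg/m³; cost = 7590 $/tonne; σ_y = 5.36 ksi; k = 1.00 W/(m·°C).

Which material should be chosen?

Screen on constraints: cost ≤ 6.2 $/kg; σ_y ≥ 133 MPa; k ≥ 40.0 W/(m·K). Survivors: aluminum alloy, magnesium alloy.
After converting to SI:
  aluminum alloy: E = 71.43 GPa, ρ = 2696 kg/m³
  magnesium alloy: E = 43.54 GPa, ρ = 1842 kg/m³
  aluminum alloy: M = 26.5 MN·m/kg
  magnesium alloy: M = 23.6 MN·m/kg
Aluminum alloy ranks first.

aluminum alloy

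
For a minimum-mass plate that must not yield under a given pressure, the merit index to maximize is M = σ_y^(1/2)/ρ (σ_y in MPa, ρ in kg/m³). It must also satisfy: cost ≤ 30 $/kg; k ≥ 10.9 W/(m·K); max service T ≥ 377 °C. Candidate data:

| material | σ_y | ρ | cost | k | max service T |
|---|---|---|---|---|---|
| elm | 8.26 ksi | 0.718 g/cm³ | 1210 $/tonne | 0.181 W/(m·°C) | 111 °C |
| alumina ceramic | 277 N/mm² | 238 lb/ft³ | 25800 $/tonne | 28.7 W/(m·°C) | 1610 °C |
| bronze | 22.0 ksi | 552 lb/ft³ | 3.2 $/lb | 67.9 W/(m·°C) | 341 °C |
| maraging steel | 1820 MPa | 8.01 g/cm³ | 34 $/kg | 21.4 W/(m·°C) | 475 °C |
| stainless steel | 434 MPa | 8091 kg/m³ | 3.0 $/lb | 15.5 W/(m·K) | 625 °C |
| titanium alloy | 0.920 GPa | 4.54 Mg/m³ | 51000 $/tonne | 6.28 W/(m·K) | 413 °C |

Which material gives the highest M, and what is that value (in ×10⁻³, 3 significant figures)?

Screen on constraints: cost ≤ 30 $/kg; k ≥ 10.9 W/(m·K); max service T ≥ 377 °C. Survivors: alumina ceramic, stainless steel.
Putting every candidate on a common basis:
  alumina ceramic: σ_y = 277.0 MPa, ρ = 3812 kg/m³
  stainless steel: σ_y = 434.0 MPa, ρ = 8091 kg/m³
  alumina ceramic: M = 4.37×10⁻³
  stainless steel: M = 2.57×10⁻³
Highest index: alumina ceramic.

alumina ceramic, M = 4.37×10⁻³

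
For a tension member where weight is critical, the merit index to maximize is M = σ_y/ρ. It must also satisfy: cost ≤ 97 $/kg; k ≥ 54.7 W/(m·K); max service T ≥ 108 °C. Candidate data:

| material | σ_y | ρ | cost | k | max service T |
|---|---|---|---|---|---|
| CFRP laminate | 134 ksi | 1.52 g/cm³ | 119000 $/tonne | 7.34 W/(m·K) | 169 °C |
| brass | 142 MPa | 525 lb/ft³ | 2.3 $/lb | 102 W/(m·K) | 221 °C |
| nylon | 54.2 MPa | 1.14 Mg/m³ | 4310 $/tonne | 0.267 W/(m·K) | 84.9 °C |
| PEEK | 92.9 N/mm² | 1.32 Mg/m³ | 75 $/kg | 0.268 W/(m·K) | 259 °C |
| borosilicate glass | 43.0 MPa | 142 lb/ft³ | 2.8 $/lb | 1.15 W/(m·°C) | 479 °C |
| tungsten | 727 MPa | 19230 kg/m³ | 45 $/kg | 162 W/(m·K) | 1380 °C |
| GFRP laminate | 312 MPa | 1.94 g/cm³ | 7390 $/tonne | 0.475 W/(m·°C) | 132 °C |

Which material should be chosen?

Screen on constraints: cost ≤ 97 $/kg; k ≥ 54.7 W/(m·K); max service T ≥ 108 °C. Survivors: brass, tungsten.
Putting every candidate on a common basis:
  brass: σ_y = 142.0 MPa, ρ = 8410 kg/m³
  tungsten: σ_y = 727.0 MPa, ρ = 19230 kg/m³
  tungsten: M = 37.8 kN·m/kg
  brass: M = 16.9 kN·m/kg
Highest index: tungsten.

tungsten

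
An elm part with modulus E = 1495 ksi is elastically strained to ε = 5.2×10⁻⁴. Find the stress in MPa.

E = 1495 ksi = 10.31 GPa.
σ = E·ε = 10310 MPa × 5.2×10⁻⁴ = 5.36 MPa.

5.36 MPa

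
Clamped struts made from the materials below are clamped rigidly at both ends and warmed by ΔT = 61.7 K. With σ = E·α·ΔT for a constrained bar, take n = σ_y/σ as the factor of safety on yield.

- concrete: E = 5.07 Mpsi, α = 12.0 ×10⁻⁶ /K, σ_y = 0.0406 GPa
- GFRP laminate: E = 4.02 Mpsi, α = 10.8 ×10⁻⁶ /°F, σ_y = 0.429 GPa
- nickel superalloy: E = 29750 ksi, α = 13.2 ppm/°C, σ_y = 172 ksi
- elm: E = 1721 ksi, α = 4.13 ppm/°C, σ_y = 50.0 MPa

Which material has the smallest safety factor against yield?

Converting E to GPa, α to ×10⁻⁶/K, σ_y to MPa, then σ and n for each:
  concrete: E = 34.96, α = 12.0, σ_y = 40.60 → σ = 25.9 MPa, n = 1.57
  GFRP laminate: E = 27.72, α = 19.4, σ_y = 429.0 → σ = 33.2 MPa, n = 12.9
  nickel superalloy: E = 205.1, α = 13.2, σ_y = 1186 → σ = 167 MPa, n = 7.10
  elm: E = 11.87, α = 4.13, σ_y = 50.00 → σ = 3.02 MPa, n = 16.5
Smallest n: concrete with n = 1.57.

concrete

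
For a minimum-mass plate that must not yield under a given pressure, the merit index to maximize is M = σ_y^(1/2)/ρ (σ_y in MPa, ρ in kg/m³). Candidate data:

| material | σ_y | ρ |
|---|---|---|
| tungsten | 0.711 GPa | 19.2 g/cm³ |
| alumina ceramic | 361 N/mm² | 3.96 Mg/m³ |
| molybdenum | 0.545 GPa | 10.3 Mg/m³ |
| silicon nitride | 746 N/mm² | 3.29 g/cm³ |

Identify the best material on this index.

Putting every candidate on a common basis:
  tungsten: σ_y = 711.0 MPa, ρ = 19200 kg/m³
  alumina ceramic: σ_y = 361.0 MPa, ρ = 3960 kg/m³
  molybdenum: σ_y = 545.0 MPa, ρ = 10300 kg/m³
  silicon nitride: σ_y = 746.0 MPa, ρ = 3290 kg/m³
  silicon nitride: M = 8.30×10⁻³
  alumina ceramic: M = 4.80×10⁻³
  molybdenum: M = 2.27×10⁻³
  tungsten: M = 1.39×10⁻³
Highest index: silicon nitride.

silicon nitride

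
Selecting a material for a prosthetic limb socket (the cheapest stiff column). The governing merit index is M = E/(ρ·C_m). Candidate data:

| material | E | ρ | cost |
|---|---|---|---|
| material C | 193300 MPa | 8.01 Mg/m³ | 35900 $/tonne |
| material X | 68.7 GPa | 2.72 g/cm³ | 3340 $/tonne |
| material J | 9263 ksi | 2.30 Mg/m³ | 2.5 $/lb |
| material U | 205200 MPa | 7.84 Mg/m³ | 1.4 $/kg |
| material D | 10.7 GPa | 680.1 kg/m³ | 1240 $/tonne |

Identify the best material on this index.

Convert each candidate to consistent units, then evaluate M:
  material C: E = 193.3 GPa, ρ = 8010 kg/m³, cost = 35.90 $/kg
  material X: E = 68.70 GPa, ρ = 2720 kg/m³, cost = 3.340 $/kg
  material J: E = 63.87 GPa, ρ = 2300 kg/m³, cost = 5.511 $/kg
  material U: E = 205.2 GPa, ρ = 7840 kg/m³, cost = 1.400 $/kg
  material D: E = 10.70 GPa, ρ = 680.1 kg/m³, cost = 1.240 $/kg
  material U: M = 18.7 MN·m per $
  material D: M = 12.7 MN·m per $
  material X: M = 7.56 MN·m per $
  material J: M = 5.04 MN·m per $
  material C: M = 0.672 MN·m per $
The maximum is for material U.

material U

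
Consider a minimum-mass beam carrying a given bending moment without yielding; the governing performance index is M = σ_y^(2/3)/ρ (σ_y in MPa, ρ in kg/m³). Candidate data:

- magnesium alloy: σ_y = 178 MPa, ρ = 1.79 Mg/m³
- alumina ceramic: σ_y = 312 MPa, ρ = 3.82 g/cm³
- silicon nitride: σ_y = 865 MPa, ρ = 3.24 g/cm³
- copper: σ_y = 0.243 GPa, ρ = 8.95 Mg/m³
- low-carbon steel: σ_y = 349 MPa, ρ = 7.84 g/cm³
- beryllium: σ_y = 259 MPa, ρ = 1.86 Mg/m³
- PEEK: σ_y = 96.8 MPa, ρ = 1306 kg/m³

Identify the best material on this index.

silicon nitride

In SI units:
  magnesium alloy: σ_y = 178.0 MPa, ρ = 1790 kg/m³
  alumina ceramic: σ_y = 312.0 MPa, ρ = 3820 kg/m³
  silicon nitride: σ_y = 865.0 MPa, ρ = 3240 kg/m³
  copper: σ_y = 243.0 MPa, ρ = 8950 kg/m³
  low-carbon steel: σ_y = 349.0 MPa, ρ = 7840 kg/m³
  beryllium: σ_y = 259.0 MPa, ρ = 1860 kg/m³
  PEEK: σ_y = 96.80 MPa, ρ = 1306 kg/m³
  silicon nitride: M = 28.0×10⁻³
  beryllium: M = 21.8×10⁻³
  magnesium alloy: M = 17.7×10⁻³
  PEEK: M = 16.1×10⁻³
  alumina ceramic: M = 12.0×10⁻³
  low-carbon steel: M = 6.32×10⁻³
  copper: M = 4.35×10⁻³
The maximum is for silicon nitride.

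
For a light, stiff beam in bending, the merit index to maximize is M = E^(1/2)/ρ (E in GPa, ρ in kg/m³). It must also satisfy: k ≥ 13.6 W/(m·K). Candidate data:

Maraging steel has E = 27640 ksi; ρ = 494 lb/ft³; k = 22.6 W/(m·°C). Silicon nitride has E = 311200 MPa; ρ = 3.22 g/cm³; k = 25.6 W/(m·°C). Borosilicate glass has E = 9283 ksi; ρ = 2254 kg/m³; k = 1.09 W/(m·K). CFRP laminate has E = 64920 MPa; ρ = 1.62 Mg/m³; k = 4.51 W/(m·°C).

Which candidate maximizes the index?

Screen on constraints: k ≥ 13.6 W/(m·K). Survivors: maraging steel, silicon nitride.
After converting to SI:
  maraging steel: E = 190.6 GPa, ρ = 7913 kg/m³
  silicon nitride: E = 311.2 GPa, ρ = 3220 kg/m³
  silicon nitride: M = 5.48×10⁻³
  maraging steel: M = 1.74×10⁻³
Silicon nitride ranks first.

silicon nitride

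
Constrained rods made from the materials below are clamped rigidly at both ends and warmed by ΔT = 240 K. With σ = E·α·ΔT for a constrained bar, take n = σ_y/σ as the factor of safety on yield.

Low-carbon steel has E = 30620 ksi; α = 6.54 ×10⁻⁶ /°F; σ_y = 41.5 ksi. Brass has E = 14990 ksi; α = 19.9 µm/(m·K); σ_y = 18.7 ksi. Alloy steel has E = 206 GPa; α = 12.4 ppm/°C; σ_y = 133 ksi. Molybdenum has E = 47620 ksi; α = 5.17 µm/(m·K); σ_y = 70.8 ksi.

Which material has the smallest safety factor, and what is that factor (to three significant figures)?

brass, n = 0.261

In consistent units (E in GPa, α in ×10⁻⁶/K, σ_y in MPa):
  low-carbon steel: E = 211.1, α = 11.8, σ_y = 286.1 → σ = 596 MPa, n = 0.480
  brass: E = 103.4, α = 19.9, σ_y = 128.9 → σ = 494 MPa, n = 0.261
  alloy steel: E = 206.0, α = 12.4, σ_y = 917.0 → σ = 613 MPa, n = 1.50
  molybdenum: E = 328.3, α = 5.17, σ_y = 488.1 → σ = 407 MPa, n = 1.20
Smallest n: brass with n = 0.261.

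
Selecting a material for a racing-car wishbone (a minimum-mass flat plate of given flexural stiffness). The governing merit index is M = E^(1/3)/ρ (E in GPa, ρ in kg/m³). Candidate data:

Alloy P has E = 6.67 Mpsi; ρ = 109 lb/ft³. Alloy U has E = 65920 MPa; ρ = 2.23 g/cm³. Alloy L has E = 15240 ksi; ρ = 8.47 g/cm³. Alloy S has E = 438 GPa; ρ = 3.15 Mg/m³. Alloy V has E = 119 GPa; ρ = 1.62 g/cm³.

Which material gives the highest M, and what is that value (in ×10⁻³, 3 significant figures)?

alloy V, M = 3.04×10⁻³

Convert each candidate to consistent units, then evaluate M:
  alloy P: E = 45.99 GPa, ρ = 1746 kg/m³
  alloy U: E = 65.92 GPa, ρ = 2230 kg/m³
  alloy L: E = 105.1 GPa, ρ = 8470 kg/m³
  alloy S: E = 438.0 GPa, ρ = 3150 kg/m³
  alloy V: E = 119.0 GPa, ρ = 1620 kg/m³
  alloy V: M = 3.04×10⁻³
  alloy S: M = 2.41×10⁻³
  alloy P: M = 2.05×10⁻³
  alloy U: M = 1.81×10⁻³
  alloy L: M = 0.557×10⁻³
Alloy V has the largest M.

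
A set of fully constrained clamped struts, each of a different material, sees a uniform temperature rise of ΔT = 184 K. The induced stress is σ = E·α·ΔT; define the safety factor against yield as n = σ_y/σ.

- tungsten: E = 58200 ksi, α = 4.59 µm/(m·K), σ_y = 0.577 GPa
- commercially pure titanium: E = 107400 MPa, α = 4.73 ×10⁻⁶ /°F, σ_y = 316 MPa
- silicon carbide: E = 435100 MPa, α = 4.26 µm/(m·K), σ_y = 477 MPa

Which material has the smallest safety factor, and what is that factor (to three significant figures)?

silicon carbide, n = 1.40

Converting E to GPa, α to ×10⁻⁶/K, σ_y to MPa, then σ and n for each:
  tungsten: E = 401.3, α = 4.59, σ_y = 577.0 → σ = 339 MPa, n = 1.70
  commercially pure titanium: E = 107.4, α = 8.51, σ_y = 316.0 → σ = 168 MPa, n = 1.88
  silicon carbide: E = 435.1, α = 4.26, σ_y = 477.0 → σ = 341 MPa, n = 1.40
The minimum is silicon carbide at n = 1.40.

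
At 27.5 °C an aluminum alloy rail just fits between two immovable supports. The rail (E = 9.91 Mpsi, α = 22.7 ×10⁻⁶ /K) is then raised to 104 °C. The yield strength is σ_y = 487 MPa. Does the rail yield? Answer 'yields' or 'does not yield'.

does not yield

E = 9.91 Mpsi = 68.33 GPa.
ΔT = 76.50 K. Constrained thermal stress σ = E·α·ΔT = 68.33×10³ MPa × 22.7×10⁻⁶ × 76.50 = 119 MPa (compressive).
Compare to σ_y = 487 MPa: σ < σ_y, so it does not yield.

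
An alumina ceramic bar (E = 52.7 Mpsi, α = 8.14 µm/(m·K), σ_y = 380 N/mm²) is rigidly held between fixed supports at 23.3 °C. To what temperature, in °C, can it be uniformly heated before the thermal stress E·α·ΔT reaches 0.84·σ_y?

E = 52.7 Mpsi = 363.4 GPa.
σ_y = 380 N/mm² = 380.0 MPa.
E·α·ΔT = 319.2 MPa ⇒ ΔT = 319.2 / (363.4×10³ × 8.14×10⁻⁶) = 107.9 K.
T = 23.3 + 107.9 = 131.2 °C.

131 °C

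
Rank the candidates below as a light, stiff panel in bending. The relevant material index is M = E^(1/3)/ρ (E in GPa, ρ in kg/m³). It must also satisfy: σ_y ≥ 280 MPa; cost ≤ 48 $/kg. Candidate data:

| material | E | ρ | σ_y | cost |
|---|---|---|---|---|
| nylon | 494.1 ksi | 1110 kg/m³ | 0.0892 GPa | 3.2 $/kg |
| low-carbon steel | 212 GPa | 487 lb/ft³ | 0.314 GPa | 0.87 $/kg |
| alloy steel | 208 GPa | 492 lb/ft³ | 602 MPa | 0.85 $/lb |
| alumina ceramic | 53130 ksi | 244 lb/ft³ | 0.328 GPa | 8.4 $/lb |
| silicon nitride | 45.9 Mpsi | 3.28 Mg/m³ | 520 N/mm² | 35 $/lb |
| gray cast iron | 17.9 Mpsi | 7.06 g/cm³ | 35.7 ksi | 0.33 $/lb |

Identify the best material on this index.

Screen on constraints: σ_y ≥ 280 MPa; cost ≤ 48 $/kg. Survivors: low-carbon steel, alloy steel, alumina ceramic.
Normalizing units and computing the index:
  low-carbon steel: E = 212.0 GPa, ρ = 7801 kg/m³
  alloy steel: E = 208.0 GPa, ρ = 7881 kg/m³
  alumina ceramic: E = 366.3 GPa, ρ = 3909 kg/m³
  alumina ceramic: M = 1.83×10⁻³
  low-carbon steel: M = 0.764×10⁻³
  alloy steel: M = 0.752×10⁻³
The maximum is for alumina ceramic.

alumina ceramic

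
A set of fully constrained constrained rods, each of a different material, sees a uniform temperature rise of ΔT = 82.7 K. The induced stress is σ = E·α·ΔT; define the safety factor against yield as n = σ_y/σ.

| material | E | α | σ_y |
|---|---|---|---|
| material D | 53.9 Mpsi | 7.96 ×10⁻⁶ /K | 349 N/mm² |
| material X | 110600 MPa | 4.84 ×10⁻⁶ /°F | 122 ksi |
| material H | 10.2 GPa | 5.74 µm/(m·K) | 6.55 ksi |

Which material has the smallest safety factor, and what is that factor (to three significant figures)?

material D, n = 1.43

With everything in SI (GPa, ×10⁻⁶/K, MPa):
  material D: E = 371.6, α = 7.96, σ_y = 349.0 → σ = 245 MPa, n = 1.43
  material X: E = 110.6, α = 8.71, σ_y = 841.2 → σ = 79.7 MPa, n = 10.6
  material H: E = 10.20, α = 5.74, σ_y = 45.16 → σ = 4.84 MPa, n = 9.33
The minimum is material D at n = 1.43.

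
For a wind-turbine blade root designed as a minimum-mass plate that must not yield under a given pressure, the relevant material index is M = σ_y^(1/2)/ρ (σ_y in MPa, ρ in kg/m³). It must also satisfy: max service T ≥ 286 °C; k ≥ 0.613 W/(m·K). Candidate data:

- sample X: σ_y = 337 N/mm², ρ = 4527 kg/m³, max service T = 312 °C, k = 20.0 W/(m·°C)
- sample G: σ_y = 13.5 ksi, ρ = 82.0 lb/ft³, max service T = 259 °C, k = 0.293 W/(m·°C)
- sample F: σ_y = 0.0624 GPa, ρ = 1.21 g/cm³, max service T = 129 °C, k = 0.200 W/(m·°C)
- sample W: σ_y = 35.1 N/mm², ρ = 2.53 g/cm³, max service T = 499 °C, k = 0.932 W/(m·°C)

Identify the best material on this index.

sample X

Screen on constraints: max service T ≥ 286 °C; k ≥ 0.613 W/(m·K). Survivors: sample X, sample W.
Convert each candidate to consistent units, then evaluate M:
  sample X: σ_y = 337.0 MPa, ρ = 4527 kg/m³
  sample W: σ_y = 35.10 MPa, ρ = 2530 kg/m³
  sample X: M = 4.06×10⁻³
  sample W: M = 2.34×10⁻³
The maximum is for sample X.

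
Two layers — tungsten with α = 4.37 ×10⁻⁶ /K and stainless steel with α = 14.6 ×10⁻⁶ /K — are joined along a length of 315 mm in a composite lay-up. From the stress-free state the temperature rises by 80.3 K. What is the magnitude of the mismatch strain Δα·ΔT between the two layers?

Δα = |4.37 − 14.6|×10⁻⁶/K = 10.2×10⁻⁶/K.
Mismatch strain = Δα·ΔT = 10.2×10⁻⁶ × 80.3 = 8.21×10⁻⁴.

8.21×10⁻⁴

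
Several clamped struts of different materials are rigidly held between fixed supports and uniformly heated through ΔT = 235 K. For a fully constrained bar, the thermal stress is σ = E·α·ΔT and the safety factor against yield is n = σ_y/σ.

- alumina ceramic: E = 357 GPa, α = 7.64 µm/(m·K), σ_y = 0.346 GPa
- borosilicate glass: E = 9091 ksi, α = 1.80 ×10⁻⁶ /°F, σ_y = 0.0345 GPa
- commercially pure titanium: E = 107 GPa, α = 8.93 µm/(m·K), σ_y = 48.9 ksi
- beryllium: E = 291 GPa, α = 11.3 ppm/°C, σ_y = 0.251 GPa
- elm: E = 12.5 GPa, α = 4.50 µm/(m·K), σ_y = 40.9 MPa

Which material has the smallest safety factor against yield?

With everything in SI (GPa, ×10⁻⁶/K, MPa):
  alumina ceramic: E = 357.0, α = 7.64, σ_y = 346.0 → σ = 641 MPa, n = 0.540
  borosilicate glass: E = 62.68, α = 3.24, σ_y = 34.50 → σ = 47.7 MPa, n = 0.723
  commercially pure titanium: E = 107.0, α = 8.93, σ_y = 337.2 → σ = 225 MPa, n = 1.50
  beryllium: E = 291.0, α = 11.3, σ_y = 251.0 → σ = 773 MPa, n = 0.325
  elm: E = 12.50, α = 4.50, σ_y = 40.90 → σ = 13.2 MPa, n = 3.09
Beryllium has the lowest safety factor, n = 0.325.

beryllium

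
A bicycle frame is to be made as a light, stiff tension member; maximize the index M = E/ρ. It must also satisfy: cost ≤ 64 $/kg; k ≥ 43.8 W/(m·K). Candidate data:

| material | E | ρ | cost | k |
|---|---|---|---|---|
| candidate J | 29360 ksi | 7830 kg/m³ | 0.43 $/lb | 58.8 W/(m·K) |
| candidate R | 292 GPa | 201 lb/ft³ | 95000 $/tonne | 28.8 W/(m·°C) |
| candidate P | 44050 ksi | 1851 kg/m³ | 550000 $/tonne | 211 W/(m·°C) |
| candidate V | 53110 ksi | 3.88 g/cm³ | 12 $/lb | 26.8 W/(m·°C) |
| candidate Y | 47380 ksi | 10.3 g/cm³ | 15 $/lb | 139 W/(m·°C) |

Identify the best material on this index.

Screen on constraints: cost ≤ 64 $/kg; k ≥ 43.8 W/(m·K). Survivors: candidate J, candidate Y.
In SI units:
  candidate J: E = 202.4 GPa, ρ = 7830 kg/m³
  candidate Y: E = 326.7 GPa, ρ = 10300 kg/m³
  candidate Y: M = 31.7 MN·m/kg
  candidate J: M = 25.9 MN·m/kg
Candidate Y ranks first.

candidate Y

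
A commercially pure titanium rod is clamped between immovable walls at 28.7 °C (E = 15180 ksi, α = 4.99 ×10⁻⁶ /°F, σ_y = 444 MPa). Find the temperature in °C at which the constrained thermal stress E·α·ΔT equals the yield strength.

501 °C

E = 15180 ksi = 104.7 GPa.
α = 4.99×10⁻⁶/°F × 9/5 = 8.98×10⁻⁶/K.
E·α·ΔT = 444.0 MPa ⇒ ΔT = 444.0 / (104.7×10³ × 8.98×10⁻⁶) = 472.3 K.
T = 28.7 + 472.3 = 501.0 °C.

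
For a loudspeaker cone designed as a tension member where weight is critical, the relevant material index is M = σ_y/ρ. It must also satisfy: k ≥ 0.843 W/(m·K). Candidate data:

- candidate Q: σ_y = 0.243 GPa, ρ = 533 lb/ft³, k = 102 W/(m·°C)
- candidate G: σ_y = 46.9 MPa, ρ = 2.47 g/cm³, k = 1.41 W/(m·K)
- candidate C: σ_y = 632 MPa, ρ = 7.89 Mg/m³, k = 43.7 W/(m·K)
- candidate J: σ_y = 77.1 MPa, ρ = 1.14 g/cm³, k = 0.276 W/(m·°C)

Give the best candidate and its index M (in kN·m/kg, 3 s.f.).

Screen on constraints: k ≥ 0.843 W/(m·K). Survivors: candidate Q, candidate G, candidate C.
Normalizing units and computing the index:
  candidate Q: σ_y = 243.0 MPa, ρ = 8538 kg/m³
  candidate G: σ_y = 46.90 MPa, ρ = 2470 kg/m³
  candidate C: σ_y = 632.0 MPa, ρ = 7890 kg/m³
  candidate C: M = 80.1 kN·m/kg
  candidate Q: M = 28.5 kN·m/kg
  candidate G: M = 19.0 kN·m/kg
Highest index: candidate C.

candidate C, M = 80.1 kN·m/kg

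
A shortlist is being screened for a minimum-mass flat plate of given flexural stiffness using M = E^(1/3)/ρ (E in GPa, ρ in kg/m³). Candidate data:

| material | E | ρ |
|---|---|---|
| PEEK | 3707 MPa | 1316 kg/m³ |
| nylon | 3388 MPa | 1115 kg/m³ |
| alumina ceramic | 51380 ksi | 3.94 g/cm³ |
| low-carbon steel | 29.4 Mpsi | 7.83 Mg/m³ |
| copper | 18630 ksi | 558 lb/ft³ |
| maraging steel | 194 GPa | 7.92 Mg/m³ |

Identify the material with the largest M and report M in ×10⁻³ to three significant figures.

Normalizing units and computing the index:
  PEEK: E = 3.707 GPa, ρ = 1316 kg/m³
  nylon: E = 3.388 GPa, ρ = 1115 kg/m³
  alumina ceramic: E = 354.3 GPa, ρ = 3940 kg/m³
  low-carbon steel: E = 202.7 GPa, ρ = 7830 kg/m³
  copper: E = 128.4 GPa, ρ = 8938 kg/m³
  maraging steel: E = 194.0 GPa, ρ = 7920 kg/m³
  alumina ceramic: M = 1.80×10⁻³
  nylon: M = 1.35×10⁻³
  PEEK: M = 1.18×10⁻³
  low-carbon steel: M = 0.750×10⁻³
  maraging steel: M = 0.731×10⁻³
  copper: M = 0.564×10⁻³
Highest index: alumina ceramic.

alumina ceramic, M = 1.80×10⁻³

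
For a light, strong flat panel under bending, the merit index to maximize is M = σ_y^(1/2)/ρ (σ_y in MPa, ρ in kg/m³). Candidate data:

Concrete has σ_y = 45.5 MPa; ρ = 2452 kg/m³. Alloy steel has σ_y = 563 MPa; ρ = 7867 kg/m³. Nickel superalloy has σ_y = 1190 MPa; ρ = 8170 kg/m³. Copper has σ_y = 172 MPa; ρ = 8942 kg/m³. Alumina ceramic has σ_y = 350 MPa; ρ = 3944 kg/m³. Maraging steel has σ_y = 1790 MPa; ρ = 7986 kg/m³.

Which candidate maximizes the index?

Per-candidate index values:
  maraging steel: M = 5.30×10⁻³
  alumina ceramic: M = 4.74×10⁻³
  nickel superalloy: M = 4.22×10⁻³
  alloy steel: M = 3.02×10⁻³
  concrete: M = 2.75×10⁻³
  copper: M = 1.47×10⁻³
Maraging steel has the largest M.

maraging steel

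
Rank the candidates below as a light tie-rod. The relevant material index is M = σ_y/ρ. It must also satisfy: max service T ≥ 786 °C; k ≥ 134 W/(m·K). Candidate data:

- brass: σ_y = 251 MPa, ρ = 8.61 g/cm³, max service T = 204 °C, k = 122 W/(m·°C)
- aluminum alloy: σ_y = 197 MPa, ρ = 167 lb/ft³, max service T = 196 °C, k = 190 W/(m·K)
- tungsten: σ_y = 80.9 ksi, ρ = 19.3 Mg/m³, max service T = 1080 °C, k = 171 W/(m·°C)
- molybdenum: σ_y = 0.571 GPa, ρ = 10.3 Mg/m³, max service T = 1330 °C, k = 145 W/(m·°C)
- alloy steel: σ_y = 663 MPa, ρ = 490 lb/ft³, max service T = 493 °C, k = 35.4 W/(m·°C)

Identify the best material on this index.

Screen on constraints: max service T ≥ 786 °C; k ≥ 134 W/(m·K). Survivors: tungsten, molybdenum.
Convert each candidate to consistent units, then evaluate M:
  tungsten: σ_y = 557.8 MPa, ρ = 19300 kg/m³
  molybdenum: σ_y = 571.0 MPa, ρ = 10300 kg/m³
  molybdenum: M = 55.4 kN·m/kg
  tungsten: M = 28.9 kN·m/kg
Highest index: molybdenum.

molybdenum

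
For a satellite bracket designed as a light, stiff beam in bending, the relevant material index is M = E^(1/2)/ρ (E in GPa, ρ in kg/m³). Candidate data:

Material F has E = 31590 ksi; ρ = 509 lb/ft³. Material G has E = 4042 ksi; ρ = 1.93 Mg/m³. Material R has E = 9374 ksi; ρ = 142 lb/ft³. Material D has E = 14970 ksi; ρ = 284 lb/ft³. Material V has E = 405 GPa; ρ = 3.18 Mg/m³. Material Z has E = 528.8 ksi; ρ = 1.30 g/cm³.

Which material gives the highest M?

material V

Normalizing units and computing the index:
  material F: E = 217.8 GPa, ρ = 8153 kg/m³
  material G: E = 27.87 GPa, ρ = 1930 kg/m³
  material R: E = 64.63 GPa, ρ = 2275 kg/m³
  material D: E = 103.2 GPa, ρ = 4549 kg/m³
  material V: E = 405.0 GPa, ρ = 3180 kg/m³
  material Z: E = 3.646 GPa, ρ = 1300 kg/m³
  material V: M = 6.33×10⁻³
  material R: M = 3.53×10⁻³
  material G: M = 2.74×10⁻³
  material D: M = 2.23×10⁻³
  material F: M = 1.81×10⁻³
  material Z: M = 1.47×10⁻³
Material V ranks first.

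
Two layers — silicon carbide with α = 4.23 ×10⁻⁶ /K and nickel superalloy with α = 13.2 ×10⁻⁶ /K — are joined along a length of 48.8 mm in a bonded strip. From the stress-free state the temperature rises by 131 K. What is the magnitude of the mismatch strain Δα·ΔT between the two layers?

1.18×10⁻³

Δα = |4.23 − 13.2|×10⁻⁶/K = 8.97×10⁻⁶/K.
Mismatch strain = Δα·ΔT = 8.97×10⁻⁶ × 131.0 = 1.18×10⁻³.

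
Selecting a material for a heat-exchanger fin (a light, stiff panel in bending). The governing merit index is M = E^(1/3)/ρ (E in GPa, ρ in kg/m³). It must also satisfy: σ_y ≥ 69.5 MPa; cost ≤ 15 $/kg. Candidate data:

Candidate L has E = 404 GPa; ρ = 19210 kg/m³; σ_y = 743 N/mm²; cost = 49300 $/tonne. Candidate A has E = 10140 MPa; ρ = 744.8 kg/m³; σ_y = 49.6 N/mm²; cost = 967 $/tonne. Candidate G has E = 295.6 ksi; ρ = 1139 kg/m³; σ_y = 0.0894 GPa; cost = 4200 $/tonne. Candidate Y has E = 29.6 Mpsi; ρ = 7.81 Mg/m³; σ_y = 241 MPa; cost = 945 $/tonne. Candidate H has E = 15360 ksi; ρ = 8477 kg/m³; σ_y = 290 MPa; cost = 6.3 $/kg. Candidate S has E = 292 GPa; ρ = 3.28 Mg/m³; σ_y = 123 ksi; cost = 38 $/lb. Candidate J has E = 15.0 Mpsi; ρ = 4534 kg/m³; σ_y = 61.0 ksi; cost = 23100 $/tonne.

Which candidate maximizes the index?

candidate G

Screen on constraints: σ_y ≥ 69.5 MPa; cost ≤ 15 $/kg. Survivors: candidate G, candidate Y, candidate H.
Putting every candidate on a common basis:
  candidate G: E = 2.038 GPa, ρ = 1139 kg/m³
  candidate Y: E = 204.1 GPa, ρ = 7810 kg/m³
  candidate H: E = 105.9 GPa, ρ = 8477 kg/m³
  candidate G: M = 1.11×10⁻³
  candidate Y: M = 0.754×10⁻³
  candidate H: M = 0.558×10⁻³
The maximum is for candidate G.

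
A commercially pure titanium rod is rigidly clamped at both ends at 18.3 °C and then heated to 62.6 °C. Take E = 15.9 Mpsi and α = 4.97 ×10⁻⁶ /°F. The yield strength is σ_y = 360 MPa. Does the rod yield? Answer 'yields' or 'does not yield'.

does not yield

E = 15.9 Mpsi = 109.6 GPa.
α = 4.97×10⁻⁶/°F × 9/5 = 8.95×10⁻⁶/K.
ΔT = 44.30 K. Constrained thermal stress σ = E·α·ΔT = 109.6×10³ MPa × 8.95×10⁻⁶ × 44.30 = 43.4 MPa (compressive).
Compare to σ_y = 360 MPa: σ < σ_y, so it does not yield.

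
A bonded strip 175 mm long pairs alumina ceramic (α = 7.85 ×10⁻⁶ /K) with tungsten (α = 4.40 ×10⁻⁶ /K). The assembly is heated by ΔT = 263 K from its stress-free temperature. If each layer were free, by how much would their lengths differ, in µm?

159 µm

Δα = |7.85 − 4.40|×10⁻⁶/K = 3.45×10⁻⁶/K.
ΔL_mismatch = Δα·L·ΔT = 3.45×10⁻⁶ × 175.0 mm × 263.0 K = 159 µm.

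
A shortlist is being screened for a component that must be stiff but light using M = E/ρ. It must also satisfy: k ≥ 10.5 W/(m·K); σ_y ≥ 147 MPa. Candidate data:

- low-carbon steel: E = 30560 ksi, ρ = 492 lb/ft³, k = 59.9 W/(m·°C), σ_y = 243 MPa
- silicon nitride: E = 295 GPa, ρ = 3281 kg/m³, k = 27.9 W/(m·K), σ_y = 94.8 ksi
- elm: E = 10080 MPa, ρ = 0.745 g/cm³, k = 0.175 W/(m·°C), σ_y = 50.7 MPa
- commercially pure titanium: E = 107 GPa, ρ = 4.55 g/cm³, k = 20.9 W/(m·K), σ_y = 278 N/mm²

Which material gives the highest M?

silicon nitride

Screen on constraints: k ≥ 10.5 W/(m·K); σ_y ≥ 147 MPa. Survivors: low-carbon steel, silicon nitride, commercially pure titanium.
After converting to SI:
  low-carbon steel: E = 210.7 GPa, ρ = 7881 kg/m³
  silicon nitride: E = 295.0 GPa, ρ = 3281 kg/m³
  commercially pure titanium: E = 107.0 GPa, ρ = 4550 kg/m³
  silicon nitride: M = 89.9 MN·m/kg
  low-carbon steel: M = 26.7 MN·m/kg
  commercially pure titanium: M = 23.5 MN·m/kg
The maximum is for silicon nitride.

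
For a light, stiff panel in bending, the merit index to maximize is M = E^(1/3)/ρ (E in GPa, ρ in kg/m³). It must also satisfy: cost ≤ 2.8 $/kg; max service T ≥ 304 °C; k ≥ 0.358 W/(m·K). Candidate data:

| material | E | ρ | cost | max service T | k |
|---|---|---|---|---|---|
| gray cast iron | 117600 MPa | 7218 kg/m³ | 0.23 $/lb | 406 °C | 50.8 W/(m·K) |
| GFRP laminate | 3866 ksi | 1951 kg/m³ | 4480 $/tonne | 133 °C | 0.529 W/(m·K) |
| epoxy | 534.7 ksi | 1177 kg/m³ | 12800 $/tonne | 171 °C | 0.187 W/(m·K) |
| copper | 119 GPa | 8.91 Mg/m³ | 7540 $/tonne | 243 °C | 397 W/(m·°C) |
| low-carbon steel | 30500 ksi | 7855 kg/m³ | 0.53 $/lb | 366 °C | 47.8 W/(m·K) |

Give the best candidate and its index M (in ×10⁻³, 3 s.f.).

low-carbon steel, M = 0.757×10⁻³

Screen on constraints: cost ≤ 2.8 $/kg; max service T ≥ 304 °C; k ≥ 0.358 W/(m·K). Survivors: gray cast iron, low-carbon steel.
Putting every candidate on a common basis:
  gray cast iron: E = 117.6 GPa, ρ = 7218 kg/m³
  low-carbon steel: E = 210.3 GPa, ρ = 7855 kg/m³
  low-carbon steel: M = 0.757×10⁻³
  gray cast iron: M = 0.679×10⁻³
Low-carbon steel ranks first.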